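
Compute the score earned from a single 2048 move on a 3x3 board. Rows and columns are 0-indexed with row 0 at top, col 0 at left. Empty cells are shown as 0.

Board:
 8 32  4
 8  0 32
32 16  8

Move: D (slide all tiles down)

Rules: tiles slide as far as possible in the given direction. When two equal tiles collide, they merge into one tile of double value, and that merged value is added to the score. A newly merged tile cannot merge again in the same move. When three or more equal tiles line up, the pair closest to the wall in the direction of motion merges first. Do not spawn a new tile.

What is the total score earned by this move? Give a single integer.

Slide down:
col 0: [8, 8, 32] -> [0, 16, 32]  score +16 (running 16)
col 1: [32, 0, 16] -> [0, 32, 16]  score +0 (running 16)
col 2: [4, 32, 8] -> [4, 32, 8]  score +0 (running 16)
Board after move:
 0  0  4
16 32 32
32 16  8

Answer: 16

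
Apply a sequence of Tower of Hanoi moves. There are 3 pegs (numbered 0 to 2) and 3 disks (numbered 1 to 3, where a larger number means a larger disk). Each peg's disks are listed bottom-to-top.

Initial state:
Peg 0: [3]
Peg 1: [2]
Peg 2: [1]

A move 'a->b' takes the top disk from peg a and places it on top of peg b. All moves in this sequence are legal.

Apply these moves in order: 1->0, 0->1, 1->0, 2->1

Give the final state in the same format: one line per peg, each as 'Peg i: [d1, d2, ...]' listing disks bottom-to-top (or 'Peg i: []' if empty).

Answer: Peg 0: [3, 2]
Peg 1: [1]
Peg 2: []

Derivation:
After move 1 (1->0):
Peg 0: [3, 2]
Peg 1: []
Peg 2: [1]

After move 2 (0->1):
Peg 0: [3]
Peg 1: [2]
Peg 2: [1]

After move 3 (1->0):
Peg 0: [3, 2]
Peg 1: []
Peg 2: [1]

After move 4 (2->1):
Peg 0: [3, 2]
Peg 1: [1]
Peg 2: []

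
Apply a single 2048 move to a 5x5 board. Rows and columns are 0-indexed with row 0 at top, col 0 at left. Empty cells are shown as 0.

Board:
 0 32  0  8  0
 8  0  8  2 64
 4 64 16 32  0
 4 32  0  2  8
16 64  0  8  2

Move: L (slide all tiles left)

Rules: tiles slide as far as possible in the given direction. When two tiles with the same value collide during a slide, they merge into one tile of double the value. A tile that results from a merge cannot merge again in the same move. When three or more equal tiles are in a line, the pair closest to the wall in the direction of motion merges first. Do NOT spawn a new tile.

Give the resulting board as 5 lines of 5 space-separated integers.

Slide left:
row 0: [0, 32, 0, 8, 0] -> [32, 8, 0, 0, 0]
row 1: [8, 0, 8, 2, 64] -> [16, 2, 64, 0, 0]
row 2: [4, 64, 16, 32, 0] -> [4, 64, 16, 32, 0]
row 3: [4, 32, 0, 2, 8] -> [4, 32, 2, 8, 0]
row 4: [16, 64, 0, 8, 2] -> [16, 64, 8, 2, 0]

Answer: 32  8  0  0  0
16  2 64  0  0
 4 64 16 32  0
 4 32  2  8  0
16 64  8  2  0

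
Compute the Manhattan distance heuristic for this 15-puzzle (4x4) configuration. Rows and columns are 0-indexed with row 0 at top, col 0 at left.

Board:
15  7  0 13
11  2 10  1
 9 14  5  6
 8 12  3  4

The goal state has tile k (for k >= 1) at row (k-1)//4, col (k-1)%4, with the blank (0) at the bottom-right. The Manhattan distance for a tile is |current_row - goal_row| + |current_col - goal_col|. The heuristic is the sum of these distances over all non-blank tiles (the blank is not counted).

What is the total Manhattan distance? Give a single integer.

Tile 15: (0,0)->(3,2) = 5
Tile 7: (0,1)->(1,2) = 2
Tile 13: (0,3)->(3,0) = 6
Tile 11: (1,0)->(2,2) = 3
Tile 2: (1,1)->(0,1) = 1
Tile 10: (1,2)->(2,1) = 2
Tile 1: (1,3)->(0,0) = 4
Tile 9: (2,0)->(2,0) = 0
Tile 14: (2,1)->(3,1) = 1
Tile 5: (2,2)->(1,0) = 3
Tile 6: (2,3)->(1,1) = 3
Tile 8: (3,0)->(1,3) = 5
Tile 12: (3,1)->(2,3) = 3
Tile 3: (3,2)->(0,2) = 3
Tile 4: (3,3)->(0,3) = 3
Sum: 5 + 2 + 6 + 3 + 1 + 2 + 4 + 0 + 1 + 3 + 3 + 5 + 3 + 3 + 3 = 44

Answer: 44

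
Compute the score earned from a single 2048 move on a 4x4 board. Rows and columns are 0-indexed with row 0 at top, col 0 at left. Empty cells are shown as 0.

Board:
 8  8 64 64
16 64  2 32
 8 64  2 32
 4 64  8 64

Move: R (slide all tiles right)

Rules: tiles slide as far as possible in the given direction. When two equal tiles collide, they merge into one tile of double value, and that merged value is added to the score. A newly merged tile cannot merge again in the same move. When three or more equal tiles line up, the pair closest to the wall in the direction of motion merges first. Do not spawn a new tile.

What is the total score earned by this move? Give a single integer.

Slide right:
row 0: [8, 8, 64, 64] -> [0, 0, 16, 128]  score +144 (running 144)
row 1: [16, 64, 2, 32] -> [16, 64, 2, 32]  score +0 (running 144)
row 2: [8, 64, 2, 32] -> [8, 64, 2, 32]  score +0 (running 144)
row 3: [4, 64, 8, 64] -> [4, 64, 8, 64]  score +0 (running 144)
Board after move:
  0   0  16 128
 16  64   2  32
  8  64   2  32
  4  64   8  64

Answer: 144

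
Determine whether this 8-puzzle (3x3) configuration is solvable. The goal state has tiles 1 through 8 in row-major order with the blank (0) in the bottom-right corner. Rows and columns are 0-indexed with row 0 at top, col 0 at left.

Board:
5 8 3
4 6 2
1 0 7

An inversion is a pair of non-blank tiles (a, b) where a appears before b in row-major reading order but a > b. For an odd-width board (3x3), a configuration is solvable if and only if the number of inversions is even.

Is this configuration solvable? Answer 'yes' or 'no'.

Answer: no

Derivation:
Inversions (pairs i<j in row-major order where tile[i] > tile[j] > 0): 17
17 is odd, so the puzzle is not solvable.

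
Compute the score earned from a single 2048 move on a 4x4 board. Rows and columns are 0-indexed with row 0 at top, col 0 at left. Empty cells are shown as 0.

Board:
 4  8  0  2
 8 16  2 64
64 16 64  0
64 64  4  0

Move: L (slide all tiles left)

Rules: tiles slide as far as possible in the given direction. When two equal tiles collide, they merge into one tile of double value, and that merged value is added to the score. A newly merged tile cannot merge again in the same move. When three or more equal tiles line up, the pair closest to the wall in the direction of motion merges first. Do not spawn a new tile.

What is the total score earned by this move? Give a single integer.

Answer: 128

Derivation:
Slide left:
row 0: [4, 8, 0, 2] -> [4, 8, 2, 0]  score +0 (running 0)
row 1: [8, 16, 2, 64] -> [8, 16, 2, 64]  score +0 (running 0)
row 2: [64, 16, 64, 0] -> [64, 16, 64, 0]  score +0 (running 0)
row 3: [64, 64, 4, 0] -> [128, 4, 0, 0]  score +128 (running 128)
Board after move:
  4   8   2   0
  8  16   2  64
 64  16  64   0
128   4   0   0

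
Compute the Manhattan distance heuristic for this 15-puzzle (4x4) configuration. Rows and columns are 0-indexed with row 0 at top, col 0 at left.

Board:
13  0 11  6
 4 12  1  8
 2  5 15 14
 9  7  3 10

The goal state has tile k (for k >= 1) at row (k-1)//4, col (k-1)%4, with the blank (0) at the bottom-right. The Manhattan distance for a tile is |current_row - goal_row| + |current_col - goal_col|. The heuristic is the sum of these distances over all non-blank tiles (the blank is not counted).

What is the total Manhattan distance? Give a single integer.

Tile 13: (0,0)->(3,0) = 3
Tile 11: (0,2)->(2,2) = 2
Tile 6: (0,3)->(1,1) = 3
Tile 4: (1,0)->(0,3) = 4
Tile 12: (1,1)->(2,3) = 3
Tile 1: (1,2)->(0,0) = 3
Tile 8: (1,3)->(1,3) = 0
Tile 2: (2,0)->(0,1) = 3
Tile 5: (2,1)->(1,0) = 2
Tile 15: (2,2)->(3,2) = 1
Tile 14: (2,3)->(3,1) = 3
Tile 9: (3,0)->(2,0) = 1
Tile 7: (3,1)->(1,2) = 3
Tile 3: (3,2)->(0,2) = 3
Tile 10: (3,3)->(2,1) = 3
Sum: 3 + 2 + 3 + 4 + 3 + 3 + 0 + 3 + 2 + 1 + 3 + 1 + 3 + 3 + 3 = 37

Answer: 37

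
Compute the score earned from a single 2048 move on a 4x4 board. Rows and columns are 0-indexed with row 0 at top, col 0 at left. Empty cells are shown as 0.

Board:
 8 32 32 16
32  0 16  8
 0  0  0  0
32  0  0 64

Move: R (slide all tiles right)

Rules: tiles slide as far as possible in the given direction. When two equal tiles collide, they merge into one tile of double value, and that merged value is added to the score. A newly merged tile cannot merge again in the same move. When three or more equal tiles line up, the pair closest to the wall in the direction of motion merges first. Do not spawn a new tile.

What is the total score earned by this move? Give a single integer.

Answer: 64

Derivation:
Slide right:
row 0: [8, 32, 32, 16] -> [0, 8, 64, 16]  score +64 (running 64)
row 1: [32, 0, 16, 8] -> [0, 32, 16, 8]  score +0 (running 64)
row 2: [0, 0, 0, 0] -> [0, 0, 0, 0]  score +0 (running 64)
row 3: [32, 0, 0, 64] -> [0, 0, 32, 64]  score +0 (running 64)
Board after move:
 0  8 64 16
 0 32 16  8
 0  0  0  0
 0  0 32 64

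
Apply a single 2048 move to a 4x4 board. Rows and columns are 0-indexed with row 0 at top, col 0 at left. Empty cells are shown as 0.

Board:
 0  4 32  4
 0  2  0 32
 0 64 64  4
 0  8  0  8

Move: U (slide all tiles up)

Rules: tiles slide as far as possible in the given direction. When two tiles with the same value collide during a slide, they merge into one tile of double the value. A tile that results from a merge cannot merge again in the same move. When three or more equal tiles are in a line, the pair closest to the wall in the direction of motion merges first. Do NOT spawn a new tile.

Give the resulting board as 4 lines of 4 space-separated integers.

Slide up:
col 0: [0, 0, 0, 0] -> [0, 0, 0, 0]
col 1: [4, 2, 64, 8] -> [4, 2, 64, 8]
col 2: [32, 0, 64, 0] -> [32, 64, 0, 0]
col 3: [4, 32, 4, 8] -> [4, 32, 4, 8]

Answer:  0  4 32  4
 0  2 64 32
 0 64  0  4
 0  8  0  8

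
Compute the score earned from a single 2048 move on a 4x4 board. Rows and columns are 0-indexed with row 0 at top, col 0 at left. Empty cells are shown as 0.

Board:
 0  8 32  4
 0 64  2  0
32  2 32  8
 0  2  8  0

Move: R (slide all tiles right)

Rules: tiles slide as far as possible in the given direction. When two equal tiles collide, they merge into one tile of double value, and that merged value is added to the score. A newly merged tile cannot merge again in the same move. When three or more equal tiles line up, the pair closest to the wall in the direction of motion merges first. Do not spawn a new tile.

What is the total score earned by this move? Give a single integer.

Answer: 0

Derivation:
Slide right:
row 0: [0, 8, 32, 4] -> [0, 8, 32, 4]  score +0 (running 0)
row 1: [0, 64, 2, 0] -> [0, 0, 64, 2]  score +0 (running 0)
row 2: [32, 2, 32, 8] -> [32, 2, 32, 8]  score +0 (running 0)
row 3: [0, 2, 8, 0] -> [0, 0, 2, 8]  score +0 (running 0)
Board after move:
 0  8 32  4
 0  0 64  2
32  2 32  8
 0  0  2  8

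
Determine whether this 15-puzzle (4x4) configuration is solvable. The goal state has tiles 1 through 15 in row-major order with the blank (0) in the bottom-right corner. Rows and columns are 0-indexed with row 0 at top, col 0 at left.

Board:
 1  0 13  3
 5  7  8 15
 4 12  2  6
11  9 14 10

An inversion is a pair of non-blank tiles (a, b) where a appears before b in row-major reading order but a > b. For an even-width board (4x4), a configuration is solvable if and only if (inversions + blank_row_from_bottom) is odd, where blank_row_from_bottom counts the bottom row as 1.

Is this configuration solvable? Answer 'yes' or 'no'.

Inversions: 37
Blank is in row 0 (0-indexed from top), which is row 4 counting from the bottom (bottom = 1).
37 + 4 = 41, which is odd, so the puzzle is solvable.

Answer: yes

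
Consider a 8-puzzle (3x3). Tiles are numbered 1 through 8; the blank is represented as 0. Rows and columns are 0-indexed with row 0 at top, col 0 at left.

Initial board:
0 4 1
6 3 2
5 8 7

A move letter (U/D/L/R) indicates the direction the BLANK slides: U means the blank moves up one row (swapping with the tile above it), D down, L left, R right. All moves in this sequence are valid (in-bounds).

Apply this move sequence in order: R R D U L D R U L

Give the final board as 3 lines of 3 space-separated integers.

After move 1 (R):
4 0 1
6 3 2
5 8 7

After move 2 (R):
4 1 0
6 3 2
5 8 7

After move 3 (D):
4 1 2
6 3 0
5 8 7

After move 4 (U):
4 1 0
6 3 2
5 8 7

After move 5 (L):
4 0 1
6 3 2
5 8 7

After move 6 (D):
4 3 1
6 0 2
5 8 7

After move 7 (R):
4 3 1
6 2 0
5 8 7

After move 8 (U):
4 3 0
6 2 1
5 8 7

After move 9 (L):
4 0 3
6 2 1
5 8 7

Answer: 4 0 3
6 2 1
5 8 7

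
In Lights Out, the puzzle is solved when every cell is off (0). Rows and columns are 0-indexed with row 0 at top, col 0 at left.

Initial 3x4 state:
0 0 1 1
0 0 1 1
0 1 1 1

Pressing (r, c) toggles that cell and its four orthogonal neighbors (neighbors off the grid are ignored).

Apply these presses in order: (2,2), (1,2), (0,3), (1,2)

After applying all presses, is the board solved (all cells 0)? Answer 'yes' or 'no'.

After press 1 at (2,2):
0 0 1 1
0 0 0 1
0 0 0 0

After press 2 at (1,2):
0 0 0 1
0 1 1 0
0 0 1 0

After press 3 at (0,3):
0 0 1 0
0 1 1 1
0 0 1 0

After press 4 at (1,2):
0 0 0 0
0 0 0 0
0 0 0 0

Lights still on: 0

Answer: yes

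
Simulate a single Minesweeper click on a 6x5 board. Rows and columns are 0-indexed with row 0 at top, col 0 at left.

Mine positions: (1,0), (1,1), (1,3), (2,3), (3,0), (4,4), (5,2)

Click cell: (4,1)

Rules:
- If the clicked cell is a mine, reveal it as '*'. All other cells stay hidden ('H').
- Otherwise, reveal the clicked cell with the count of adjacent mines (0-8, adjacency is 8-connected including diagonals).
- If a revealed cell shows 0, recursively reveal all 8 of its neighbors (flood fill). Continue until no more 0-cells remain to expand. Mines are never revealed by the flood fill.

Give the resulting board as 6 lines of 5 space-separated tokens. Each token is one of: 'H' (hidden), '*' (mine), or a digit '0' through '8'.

H H H H H
H H H H H
H H H H H
H H H H H
H 2 H H H
H H H H H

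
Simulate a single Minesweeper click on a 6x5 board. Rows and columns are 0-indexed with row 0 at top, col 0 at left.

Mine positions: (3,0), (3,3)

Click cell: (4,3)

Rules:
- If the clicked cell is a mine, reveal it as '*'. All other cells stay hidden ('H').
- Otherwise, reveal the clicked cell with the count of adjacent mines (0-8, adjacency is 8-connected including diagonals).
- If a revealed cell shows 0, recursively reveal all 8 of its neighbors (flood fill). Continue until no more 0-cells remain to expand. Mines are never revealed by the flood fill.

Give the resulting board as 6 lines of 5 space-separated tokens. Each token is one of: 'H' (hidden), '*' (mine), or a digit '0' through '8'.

H H H H H
H H H H H
H H H H H
H H H H H
H H H 1 H
H H H H H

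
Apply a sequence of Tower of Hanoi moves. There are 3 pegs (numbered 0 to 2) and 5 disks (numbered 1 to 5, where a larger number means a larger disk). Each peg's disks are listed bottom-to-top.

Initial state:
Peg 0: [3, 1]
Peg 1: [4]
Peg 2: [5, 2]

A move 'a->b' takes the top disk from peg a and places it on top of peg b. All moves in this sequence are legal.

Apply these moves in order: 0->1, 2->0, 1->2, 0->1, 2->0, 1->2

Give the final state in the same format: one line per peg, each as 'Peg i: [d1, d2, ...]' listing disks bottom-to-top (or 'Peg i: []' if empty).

Answer: Peg 0: [3, 1]
Peg 1: [4]
Peg 2: [5, 2]

Derivation:
After move 1 (0->1):
Peg 0: [3]
Peg 1: [4, 1]
Peg 2: [5, 2]

After move 2 (2->0):
Peg 0: [3, 2]
Peg 1: [4, 1]
Peg 2: [5]

After move 3 (1->2):
Peg 0: [3, 2]
Peg 1: [4]
Peg 2: [5, 1]

After move 4 (0->1):
Peg 0: [3]
Peg 1: [4, 2]
Peg 2: [5, 1]

After move 5 (2->0):
Peg 0: [3, 1]
Peg 1: [4, 2]
Peg 2: [5]

After move 6 (1->2):
Peg 0: [3, 1]
Peg 1: [4]
Peg 2: [5, 2]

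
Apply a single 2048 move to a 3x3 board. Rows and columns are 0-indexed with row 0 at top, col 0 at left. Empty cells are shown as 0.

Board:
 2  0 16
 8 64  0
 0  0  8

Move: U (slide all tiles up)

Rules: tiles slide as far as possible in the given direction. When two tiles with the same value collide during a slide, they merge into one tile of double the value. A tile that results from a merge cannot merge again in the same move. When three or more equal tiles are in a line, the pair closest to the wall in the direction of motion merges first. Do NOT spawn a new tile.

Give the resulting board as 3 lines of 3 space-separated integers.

Answer:  2 64 16
 8  0  8
 0  0  0

Derivation:
Slide up:
col 0: [2, 8, 0] -> [2, 8, 0]
col 1: [0, 64, 0] -> [64, 0, 0]
col 2: [16, 0, 8] -> [16, 8, 0]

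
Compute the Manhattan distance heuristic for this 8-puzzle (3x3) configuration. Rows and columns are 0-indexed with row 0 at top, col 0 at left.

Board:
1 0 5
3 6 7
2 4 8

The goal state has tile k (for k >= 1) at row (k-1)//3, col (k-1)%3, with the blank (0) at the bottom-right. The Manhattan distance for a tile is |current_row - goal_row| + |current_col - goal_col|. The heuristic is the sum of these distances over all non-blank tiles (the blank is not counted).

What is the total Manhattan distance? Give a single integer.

Answer: 15

Derivation:
Tile 1: (0,0)->(0,0) = 0
Tile 5: (0,2)->(1,1) = 2
Tile 3: (1,0)->(0,2) = 3
Tile 6: (1,1)->(1,2) = 1
Tile 7: (1,2)->(2,0) = 3
Tile 2: (2,0)->(0,1) = 3
Tile 4: (2,1)->(1,0) = 2
Tile 8: (2,2)->(2,1) = 1
Sum: 0 + 2 + 3 + 1 + 3 + 3 + 2 + 1 = 15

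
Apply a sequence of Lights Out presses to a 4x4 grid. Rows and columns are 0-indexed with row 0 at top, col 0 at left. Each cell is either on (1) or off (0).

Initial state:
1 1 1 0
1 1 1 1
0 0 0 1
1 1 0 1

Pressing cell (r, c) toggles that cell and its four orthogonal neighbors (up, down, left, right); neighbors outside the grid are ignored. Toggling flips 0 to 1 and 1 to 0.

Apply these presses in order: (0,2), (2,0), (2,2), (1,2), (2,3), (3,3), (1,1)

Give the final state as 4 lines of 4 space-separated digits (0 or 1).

Answer: 1 1 1 1
1 1 1 1
1 1 1 0
0 1 0 1

Derivation:
After press 1 at (0,2):
1 0 0 1
1 1 0 1
0 0 0 1
1 1 0 1

After press 2 at (2,0):
1 0 0 1
0 1 0 1
1 1 0 1
0 1 0 1

After press 3 at (2,2):
1 0 0 1
0 1 1 1
1 0 1 0
0 1 1 1

After press 4 at (1,2):
1 0 1 1
0 0 0 0
1 0 0 0
0 1 1 1

After press 5 at (2,3):
1 0 1 1
0 0 0 1
1 0 1 1
0 1 1 0

After press 6 at (3,3):
1 0 1 1
0 0 0 1
1 0 1 0
0 1 0 1

After press 7 at (1,1):
1 1 1 1
1 1 1 1
1 1 1 0
0 1 0 1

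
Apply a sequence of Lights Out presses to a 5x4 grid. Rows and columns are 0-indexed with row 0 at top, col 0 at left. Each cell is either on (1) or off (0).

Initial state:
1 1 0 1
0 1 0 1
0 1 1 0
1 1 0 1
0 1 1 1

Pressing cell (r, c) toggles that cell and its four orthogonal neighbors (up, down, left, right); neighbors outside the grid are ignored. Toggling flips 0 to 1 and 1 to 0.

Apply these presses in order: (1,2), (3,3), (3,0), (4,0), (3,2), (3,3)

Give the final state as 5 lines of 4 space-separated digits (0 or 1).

After press 1 at (1,2):
1 1 1 1
0 0 1 0
0 1 0 0
1 1 0 1
0 1 1 1

After press 2 at (3,3):
1 1 1 1
0 0 1 0
0 1 0 1
1 1 1 0
0 1 1 0

After press 3 at (3,0):
1 1 1 1
0 0 1 0
1 1 0 1
0 0 1 0
1 1 1 0

After press 4 at (4,0):
1 1 1 1
0 0 1 0
1 1 0 1
1 0 1 0
0 0 1 0

After press 5 at (3,2):
1 1 1 1
0 0 1 0
1 1 1 1
1 1 0 1
0 0 0 0

After press 6 at (3,3):
1 1 1 1
0 0 1 0
1 1 1 0
1 1 1 0
0 0 0 1

Answer: 1 1 1 1
0 0 1 0
1 1 1 0
1 1 1 0
0 0 0 1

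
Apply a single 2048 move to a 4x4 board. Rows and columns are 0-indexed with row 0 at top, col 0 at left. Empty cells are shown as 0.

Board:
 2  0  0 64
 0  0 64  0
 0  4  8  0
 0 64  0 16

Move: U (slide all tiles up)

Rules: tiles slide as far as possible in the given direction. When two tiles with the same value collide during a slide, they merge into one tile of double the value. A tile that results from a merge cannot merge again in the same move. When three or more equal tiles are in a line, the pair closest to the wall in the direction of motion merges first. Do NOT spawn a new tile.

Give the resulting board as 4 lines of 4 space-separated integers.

Slide up:
col 0: [2, 0, 0, 0] -> [2, 0, 0, 0]
col 1: [0, 0, 4, 64] -> [4, 64, 0, 0]
col 2: [0, 64, 8, 0] -> [64, 8, 0, 0]
col 3: [64, 0, 0, 16] -> [64, 16, 0, 0]

Answer:  2  4 64 64
 0 64  8 16
 0  0  0  0
 0  0  0  0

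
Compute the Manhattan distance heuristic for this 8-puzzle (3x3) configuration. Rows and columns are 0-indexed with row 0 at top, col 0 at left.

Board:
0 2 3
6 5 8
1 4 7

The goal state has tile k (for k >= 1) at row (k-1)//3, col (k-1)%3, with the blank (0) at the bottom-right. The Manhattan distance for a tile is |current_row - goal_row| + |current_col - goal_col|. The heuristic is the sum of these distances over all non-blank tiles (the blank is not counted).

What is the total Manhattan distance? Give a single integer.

Answer: 10

Derivation:
Tile 2: (0,1)->(0,1) = 0
Tile 3: (0,2)->(0,2) = 0
Tile 6: (1,0)->(1,2) = 2
Tile 5: (1,1)->(1,1) = 0
Tile 8: (1,2)->(2,1) = 2
Tile 1: (2,0)->(0,0) = 2
Tile 4: (2,1)->(1,0) = 2
Tile 7: (2,2)->(2,0) = 2
Sum: 0 + 0 + 2 + 0 + 2 + 2 + 2 + 2 = 10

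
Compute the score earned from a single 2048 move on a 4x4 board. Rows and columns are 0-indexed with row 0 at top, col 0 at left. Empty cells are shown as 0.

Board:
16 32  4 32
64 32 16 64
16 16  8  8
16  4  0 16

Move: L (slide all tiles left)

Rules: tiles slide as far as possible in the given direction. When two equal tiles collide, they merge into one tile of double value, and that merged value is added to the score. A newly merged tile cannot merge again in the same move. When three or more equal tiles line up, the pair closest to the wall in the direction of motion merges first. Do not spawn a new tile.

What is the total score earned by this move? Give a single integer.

Answer: 48

Derivation:
Slide left:
row 0: [16, 32, 4, 32] -> [16, 32, 4, 32]  score +0 (running 0)
row 1: [64, 32, 16, 64] -> [64, 32, 16, 64]  score +0 (running 0)
row 2: [16, 16, 8, 8] -> [32, 16, 0, 0]  score +48 (running 48)
row 3: [16, 4, 0, 16] -> [16, 4, 16, 0]  score +0 (running 48)
Board after move:
16 32  4 32
64 32 16 64
32 16  0  0
16  4 16  0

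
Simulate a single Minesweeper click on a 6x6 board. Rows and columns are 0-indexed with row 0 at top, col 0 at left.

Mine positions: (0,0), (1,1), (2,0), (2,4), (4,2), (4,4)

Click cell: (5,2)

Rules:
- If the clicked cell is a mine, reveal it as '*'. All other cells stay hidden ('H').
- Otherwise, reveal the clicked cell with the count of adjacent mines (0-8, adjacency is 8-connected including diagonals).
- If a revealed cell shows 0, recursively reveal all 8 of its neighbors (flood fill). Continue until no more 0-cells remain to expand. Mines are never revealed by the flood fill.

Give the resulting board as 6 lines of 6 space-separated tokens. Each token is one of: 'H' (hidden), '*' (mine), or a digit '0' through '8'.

H H H H H H
H H H H H H
H H H H H H
H H H H H H
H H H H H H
H H 1 H H H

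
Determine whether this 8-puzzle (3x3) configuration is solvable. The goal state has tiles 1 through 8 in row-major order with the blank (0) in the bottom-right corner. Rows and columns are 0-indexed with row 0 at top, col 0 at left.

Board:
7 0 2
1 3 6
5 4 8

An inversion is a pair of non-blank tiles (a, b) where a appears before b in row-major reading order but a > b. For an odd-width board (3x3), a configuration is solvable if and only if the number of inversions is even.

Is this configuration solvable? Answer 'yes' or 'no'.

Inversions (pairs i<j in row-major order where tile[i] > tile[j] > 0): 10
10 is even, so the puzzle is solvable.

Answer: yes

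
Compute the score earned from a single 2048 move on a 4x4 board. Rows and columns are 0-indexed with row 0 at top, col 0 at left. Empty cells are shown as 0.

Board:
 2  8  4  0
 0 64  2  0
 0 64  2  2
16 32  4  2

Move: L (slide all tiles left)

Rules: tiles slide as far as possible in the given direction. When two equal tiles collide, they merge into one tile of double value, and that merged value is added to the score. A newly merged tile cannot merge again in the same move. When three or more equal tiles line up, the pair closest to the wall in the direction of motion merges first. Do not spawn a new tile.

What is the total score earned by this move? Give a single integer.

Slide left:
row 0: [2, 8, 4, 0] -> [2, 8, 4, 0]  score +0 (running 0)
row 1: [0, 64, 2, 0] -> [64, 2, 0, 0]  score +0 (running 0)
row 2: [0, 64, 2, 2] -> [64, 4, 0, 0]  score +4 (running 4)
row 3: [16, 32, 4, 2] -> [16, 32, 4, 2]  score +0 (running 4)
Board after move:
 2  8  4  0
64  2  0  0
64  4  0  0
16 32  4  2

Answer: 4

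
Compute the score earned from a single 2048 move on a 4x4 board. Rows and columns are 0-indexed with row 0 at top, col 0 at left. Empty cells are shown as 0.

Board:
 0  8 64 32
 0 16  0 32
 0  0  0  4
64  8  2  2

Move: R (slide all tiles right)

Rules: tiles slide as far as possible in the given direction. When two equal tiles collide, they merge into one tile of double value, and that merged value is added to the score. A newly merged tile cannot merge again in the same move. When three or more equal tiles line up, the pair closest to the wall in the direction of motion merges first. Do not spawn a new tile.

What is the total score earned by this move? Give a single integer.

Answer: 4

Derivation:
Slide right:
row 0: [0, 8, 64, 32] -> [0, 8, 64, 32]  score +0 (running 0)
row 1: [0, 16, 0, 32] -> [0, 0, 16, 32]  score +0 (running 0)
row 2: [0, 0, 0, 4] -> [0, 0, 0, 4]  score +0 (running 0)
row 3: [64, 8, 2, 2] -> [0, 64, 8, 4]  score +4 (running 4)
Board after move:
 0  8 64 32
 0  0 16 32
 0  0  0  4
 0 64  8  4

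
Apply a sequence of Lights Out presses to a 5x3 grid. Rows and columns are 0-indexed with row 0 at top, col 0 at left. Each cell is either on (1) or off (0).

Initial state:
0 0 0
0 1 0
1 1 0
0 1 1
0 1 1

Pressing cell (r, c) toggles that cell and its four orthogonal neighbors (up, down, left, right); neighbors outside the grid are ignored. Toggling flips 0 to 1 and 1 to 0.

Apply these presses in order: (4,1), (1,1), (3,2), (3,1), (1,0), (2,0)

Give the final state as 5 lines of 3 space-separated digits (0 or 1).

After press 1 at (4,1):
0 0 0
0 1 0
1 1 0
0 0 1
1 0 0

After press 2 at (1,1):
0 1 0
1 0 1
1 0 0
0 0 1
1 0 0

After press 3 at (3,2):
0 1 0
1 0 1
1 0 1
0 1 0
1 0 1

After press 4 at (3,1):
0 1 0
1 0 1
1 1 1
1 0 1
1 1 1

After press 5 at (1,0):
1 1 0
0 1 1
0 1 1
1 0 1
1 1 1

After press 6 at (2,0):
1 1 0
1 1 1
1 0 1
0 0 1
1 1 1

Answer: 1 1 0
1 1 1
1 0 1
0 0 1
1 1 1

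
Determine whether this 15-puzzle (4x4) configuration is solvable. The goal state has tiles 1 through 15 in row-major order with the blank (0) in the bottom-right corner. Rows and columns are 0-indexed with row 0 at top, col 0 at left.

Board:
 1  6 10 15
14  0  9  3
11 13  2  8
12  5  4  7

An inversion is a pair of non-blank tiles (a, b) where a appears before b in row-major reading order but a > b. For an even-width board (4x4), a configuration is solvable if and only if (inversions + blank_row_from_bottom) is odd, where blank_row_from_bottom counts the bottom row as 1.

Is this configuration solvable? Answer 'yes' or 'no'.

Answer: no

Derivation:
Inversions: 57
Blank is in row 1 (0-indexed from top), which is row 3 counting from the bottom (bottom = 1).
57 + 3 = 60, which is even, so the puzzle is not solvable.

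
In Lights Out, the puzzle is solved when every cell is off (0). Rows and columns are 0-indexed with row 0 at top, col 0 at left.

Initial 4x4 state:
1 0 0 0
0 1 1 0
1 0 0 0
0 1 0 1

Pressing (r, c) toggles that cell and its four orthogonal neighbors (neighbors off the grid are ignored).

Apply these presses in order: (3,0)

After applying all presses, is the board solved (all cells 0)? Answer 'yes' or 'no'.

Answer: no

Derivation:
After press 1 at (3,0):
1 0 0 0
0 1 1 0
0 0 0 0
1 0 0 1

Lights still on: 5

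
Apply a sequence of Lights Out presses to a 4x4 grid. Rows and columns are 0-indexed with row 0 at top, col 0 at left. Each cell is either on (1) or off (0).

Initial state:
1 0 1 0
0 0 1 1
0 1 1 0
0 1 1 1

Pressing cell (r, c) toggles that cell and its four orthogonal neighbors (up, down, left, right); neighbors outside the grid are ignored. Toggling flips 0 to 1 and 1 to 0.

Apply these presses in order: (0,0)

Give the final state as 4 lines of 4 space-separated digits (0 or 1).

Answer: 0 1 1 0
1 0 1 1
0 1 1 0
0 1 1 1

Derivation:
After press 1 at (0,0):
0 1 1 0
1 0 1 1
0 1 1 0
0 1 1 1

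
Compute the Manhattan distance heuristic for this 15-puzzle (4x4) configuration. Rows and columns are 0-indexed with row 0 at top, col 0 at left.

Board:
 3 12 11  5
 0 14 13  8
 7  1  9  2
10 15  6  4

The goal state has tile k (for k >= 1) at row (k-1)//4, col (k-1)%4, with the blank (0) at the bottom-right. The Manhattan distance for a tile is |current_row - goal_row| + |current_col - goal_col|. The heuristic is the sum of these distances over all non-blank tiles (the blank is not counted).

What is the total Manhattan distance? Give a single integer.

Answer: 39

Derivation:
Tile 3: at (0,0), goal (0,2), distance |0-0|+|0-2| = 2
Tile 12: at (0,1), goal (2,3), distance |0-2|+|1-3| = 4
Tile 11: at (0,2), goal (2,2), distance |0-2|+|2-2| = 2
Tile 5: at (0,3), goal (1,0), distance |0-1|+|3-0| = 4
Tile 14: at (1,1), goal (3,1), distance |1-3|+|1-1| = 2
Tile 13: at (1,2), goal (3,0), distance |1-3|+|2-0| = 4
Tile 8: at (1,3), goal (1,3), distance |1-1|+|3-3| = 0
Tile 7: at (2,0), goal (1,2), distance |2-1|+|0-2| = 3
Tile 1: at (2,1), goal (0,0), distance |2-0|+|1-0| = 3
Tile 9: at (2,2), goal (2,0), distance |2-2|+|2-0| = 2
Tile 2: at (2,3), goal (0,1), distance |2-0|+|3-1| = 4
Tile 10: at (3,0), goal (2,1), distance |3-2|+|0-1| = 2
Tile 15: at (3,1), goal (3,2), distance |3-3|+|1-2| = 1
Tile 6: at (3,2), goal (1,1), distance |3-1|+|2-1| = 3
Tile 4: at (3,3), goal (0,3), distance |3-0|+|3-3| = 3
Sum: 2 + 4 + 2 + 4 + 2 + 4 + 0 + 3 + 3 + 2 + 4 + 2 + 1 + 3 + 3 = 39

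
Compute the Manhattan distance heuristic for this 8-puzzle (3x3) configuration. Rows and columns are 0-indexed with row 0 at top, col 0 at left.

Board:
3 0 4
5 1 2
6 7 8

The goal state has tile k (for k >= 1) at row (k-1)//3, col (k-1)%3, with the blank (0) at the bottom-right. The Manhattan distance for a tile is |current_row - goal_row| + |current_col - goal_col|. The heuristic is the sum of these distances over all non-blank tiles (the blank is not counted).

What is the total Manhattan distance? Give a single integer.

Tile 3: at (0,0), goal (0,2), distance |0-0|+|0-2| = 2
Tile 4: at (0,2), goal (1,0), distance |0-1|+|2-0| = 3
Tile 5: at (1,0), goal (1,1), distance |1-1|+|0-1| = 1
Tile 1: at (1,1), goal (0,0), distance |1-0|+|1-0| = 2
Tile 2: at (1,2), goal (0,1), distance |1-0|+|2-1| = 2
Tile 6: at (2,0), goal (1,2), distance |2-1|+|0-2| = 3
Tile 7: at (2,1), goal (2,0), distance |2-2|+|1-0| = 1
Tile 8: at (2,2), goal (2,1), distance |2-2|+|2-1| = 1
Sum: 2 + 3 + 1 + 2 + 2 + 3 + 1 + 1 = 15

Answer: 15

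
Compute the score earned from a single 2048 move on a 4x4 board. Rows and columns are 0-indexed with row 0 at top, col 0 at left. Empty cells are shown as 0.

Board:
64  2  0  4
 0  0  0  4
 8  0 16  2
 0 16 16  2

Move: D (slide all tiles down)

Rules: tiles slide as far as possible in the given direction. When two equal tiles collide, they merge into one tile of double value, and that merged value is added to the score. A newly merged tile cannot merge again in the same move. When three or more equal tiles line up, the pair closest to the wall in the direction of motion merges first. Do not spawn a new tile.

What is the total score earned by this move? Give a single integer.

Slide down:
col 0: [64, 0, 8, 0] -> [0, 0, 64, 8]  score +0 (running 0)
col 1: [2, 0, 0, 16] -> [0, 0, 2, 16]  score +0 (running 0)
col 2: [0, 0, 16, 16] -> [0, 0, 0, 32]  score +32 (running 32)
col 3: [4, 4, 2, 2] -> [0, 0, 8, 4]  score +12 (running 44)
Board after move:
 0  0  0  0
 0  0  0  0
64  2  0  8
 8 16 32  4

Answer: 44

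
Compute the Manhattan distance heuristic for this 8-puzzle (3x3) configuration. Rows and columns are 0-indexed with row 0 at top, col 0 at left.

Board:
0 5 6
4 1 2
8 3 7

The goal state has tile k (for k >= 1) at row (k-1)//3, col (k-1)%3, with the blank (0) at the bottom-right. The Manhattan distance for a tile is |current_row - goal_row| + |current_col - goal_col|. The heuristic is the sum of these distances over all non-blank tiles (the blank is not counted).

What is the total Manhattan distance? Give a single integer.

Answer: 12

Derivation:
Tile 5: (0,1)->(1,1) = 1
Tile 6: (0,2)->(1,2) = 1
Tile 4: (1,0)->(1,0) = 0
Tile 1: (1,1)->(0,0) = 2
Tile 2: (1,2)->(0,1) = 2
Tile 8: (2,0)->(2,1) = 1
Tile 3: (2,1)->(0,2) = 3
Tile 7: (2,2)->(2,0) = 2
Sum: 1 + 1 + 0 + 2 + 2 + 1 + 3 + 2 = 12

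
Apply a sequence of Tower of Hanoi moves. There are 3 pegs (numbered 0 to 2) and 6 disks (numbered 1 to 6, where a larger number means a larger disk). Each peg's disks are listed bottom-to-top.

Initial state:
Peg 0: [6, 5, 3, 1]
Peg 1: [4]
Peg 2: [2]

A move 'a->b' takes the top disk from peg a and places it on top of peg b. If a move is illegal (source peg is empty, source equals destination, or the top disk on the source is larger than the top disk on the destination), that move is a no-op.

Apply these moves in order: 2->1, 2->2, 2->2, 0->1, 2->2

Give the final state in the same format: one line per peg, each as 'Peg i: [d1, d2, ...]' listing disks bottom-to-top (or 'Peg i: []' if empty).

After move 1 (2->1):
Peg 0: [6, 5, 3, 1]
Peg 1: [4, 2]
Peg 2: []

After move 2 (2->2):
Peg 0: [6, 5, 3, 1]
Peg 1: [4, 2]
Peg 2: []

After move 3 (2->2):
Peg 0: [6, 5, 3, 1]
Peg 1: [4, 2]
Peg 2: []

After move 4 (0->1):
Peg 0: [6, 5, 3]
Peg 1: [4, 2, 1]
Peg 2: []

After move 5 (2->2):
Peg 0: [6, 5, 3]
Peg 1: [4, 2, 1]
Peg 2: []

Answer: Peg 0: [6, 5, 3]
Peg 1: [4, 2, 1]
Peg 2: []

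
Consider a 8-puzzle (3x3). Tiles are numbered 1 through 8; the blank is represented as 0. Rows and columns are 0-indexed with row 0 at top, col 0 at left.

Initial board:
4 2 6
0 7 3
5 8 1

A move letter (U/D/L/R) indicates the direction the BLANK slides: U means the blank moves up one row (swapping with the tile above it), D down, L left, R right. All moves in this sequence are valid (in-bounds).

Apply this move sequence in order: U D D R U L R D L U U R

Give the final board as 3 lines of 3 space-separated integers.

Answer: 2 0 6
4 7 3
5 8 1

Derivation:
After move 1 (U):
0 2 6
4 7 3
5 8 1

After move 2 (D):
4 2 6
0 7 3
5 8 1

After move 3 (D):
4 2 6
5 7 3
0 8 1

After move 4 (R):
4 2 6
5 7 3
8 0 1

After move 5 (U):
4 2 6
5 0 3
8 7 1

After move 6 (L):
4 2 6
0 5 3
8 7 1

After move 7 (R):
4 2 6
5 0 3
8 7 1

After move 8 (D):
4 2 6
5 7 3
8 0 1

After move 9 (L):
4 2 6
5 7 3
0 8 1

After move 10 (U):
4 2 6
0 7 3
5 8 1

After move 11 (U):
0 2 6
4 7 3
5 8 1

After move 12 (R):
2 0 6
4 7 3
5 8 1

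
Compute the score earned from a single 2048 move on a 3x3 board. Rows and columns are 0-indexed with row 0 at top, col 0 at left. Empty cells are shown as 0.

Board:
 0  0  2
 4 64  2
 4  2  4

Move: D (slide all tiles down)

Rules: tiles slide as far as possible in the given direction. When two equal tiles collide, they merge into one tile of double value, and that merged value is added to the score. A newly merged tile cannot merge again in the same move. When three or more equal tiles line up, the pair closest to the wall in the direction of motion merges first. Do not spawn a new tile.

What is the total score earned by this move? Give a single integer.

Answer: 12

Derivation:
Slide down:
col 0: [0, 4, 4] -> [0, 0, 8]  score +8 (running 8)
col 1: [0, 64, 2] -> [0, 64, 2]  score +0 (running 8)
col 2: [2, 2, 4] -> [0, 4, 4]  score +4 (running 12)
Board after move:
 0  0  0
 0 64  4
 8  2  4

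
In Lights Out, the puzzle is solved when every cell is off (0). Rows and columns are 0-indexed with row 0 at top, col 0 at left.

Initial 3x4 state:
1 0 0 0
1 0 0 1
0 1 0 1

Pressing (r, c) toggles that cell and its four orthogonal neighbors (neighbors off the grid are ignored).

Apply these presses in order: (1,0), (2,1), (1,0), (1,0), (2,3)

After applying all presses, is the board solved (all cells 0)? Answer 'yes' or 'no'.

Answer: yes

Derivation:
After press 1 at (1,0):
0 0 0 0
0 1 0 1
1 1 0 1

After press 2 at (2,1):
0 0 0 0
0 0 0 1
0 0 1 1

After press 3 at (1,0):
1 0 0 0
1 1 0 1
1 0 1 1

After press 4 at (1,0):
0 0 0 0
0 0 0 1
0 0 1 1

After press 5 at (2,3):
0 0 0 0
0 0 0 0
0 0 0 0

Lights still on: 0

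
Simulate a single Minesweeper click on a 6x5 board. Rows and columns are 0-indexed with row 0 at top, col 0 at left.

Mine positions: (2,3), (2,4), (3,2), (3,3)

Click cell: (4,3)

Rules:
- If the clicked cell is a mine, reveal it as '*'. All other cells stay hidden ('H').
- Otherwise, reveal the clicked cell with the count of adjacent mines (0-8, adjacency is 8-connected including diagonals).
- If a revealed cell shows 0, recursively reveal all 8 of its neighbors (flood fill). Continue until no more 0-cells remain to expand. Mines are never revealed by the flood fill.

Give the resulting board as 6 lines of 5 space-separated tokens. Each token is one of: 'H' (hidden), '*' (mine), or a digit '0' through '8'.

H H H H H
H H H H H
H H H H H
H H H H H
H H H 2 H
H H H H H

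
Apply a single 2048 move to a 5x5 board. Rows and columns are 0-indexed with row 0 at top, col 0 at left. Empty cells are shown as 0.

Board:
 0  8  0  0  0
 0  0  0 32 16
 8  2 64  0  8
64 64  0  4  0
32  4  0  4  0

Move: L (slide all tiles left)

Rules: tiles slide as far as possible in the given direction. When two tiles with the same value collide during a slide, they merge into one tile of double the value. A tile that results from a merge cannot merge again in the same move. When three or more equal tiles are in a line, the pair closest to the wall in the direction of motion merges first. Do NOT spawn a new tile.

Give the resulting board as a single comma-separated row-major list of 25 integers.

Answer: 8, 0, 0, 0, 0, 32, 16, 0, 0, 0, 8, 2, 64, 8, 0, 128, 4, 0, 0, 0, 32, 8, 0, 0, 0

Derivation:
Slide left:
row 0: [0, 8, 0, 0, 0] -> [8, 0, 0, 0, 0]
row 1: [0, 0, 0, 32, 16] -> [32, 16, 0, 0, 0]
row 2: [8, 2, 64, 0, 8] -> [8, 2, 64, 8, 0]
row 3: [64, 64, 0, 4, 0] -> [128, 4, 0, 0, 0]
row 4: [32, 4, 0, 4, 0] -> [32, 8, 0, 0, 0]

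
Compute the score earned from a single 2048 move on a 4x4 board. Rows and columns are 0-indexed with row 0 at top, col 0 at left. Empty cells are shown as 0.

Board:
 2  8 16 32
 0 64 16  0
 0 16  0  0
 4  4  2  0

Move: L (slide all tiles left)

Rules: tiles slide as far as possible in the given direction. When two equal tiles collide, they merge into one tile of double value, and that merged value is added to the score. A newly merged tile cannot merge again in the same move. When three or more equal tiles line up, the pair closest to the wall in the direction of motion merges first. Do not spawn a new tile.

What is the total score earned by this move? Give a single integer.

Slide left:
row 0: [2, 8, 16, 32] -> [2, 8, 16, 32]  score +0 (running 0)
row 1: [0, 64, 16, 0] -> [64, 16, 0, 0]  score +0 (running 0)
row 2: [0, 16, 0, 0] -> [16, 0, 0, 0]  score +0 (running 0)
row 3: [4, 4, 2, 0] -> [8, 2, 0, 0]  score +8 (running 8)
Board after move:
 2  8 16 32
64 16  0  0
16  0  0  0
 8  2  0  0

Answer: 8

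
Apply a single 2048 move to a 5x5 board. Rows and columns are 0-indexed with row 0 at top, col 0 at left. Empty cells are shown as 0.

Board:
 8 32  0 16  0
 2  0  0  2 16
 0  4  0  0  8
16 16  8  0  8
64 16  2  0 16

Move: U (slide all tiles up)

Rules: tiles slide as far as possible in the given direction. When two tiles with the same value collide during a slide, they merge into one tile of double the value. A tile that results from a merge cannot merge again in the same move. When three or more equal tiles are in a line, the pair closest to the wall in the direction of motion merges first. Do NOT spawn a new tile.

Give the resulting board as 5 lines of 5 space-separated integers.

Slide up:
col 0: [8, 2, 0, 16, 64] -> [8, 2, 16, 64, 0]
col 1: [32, 0, 4, 16, 16] -> [32, 4, 32, 0, 0]
col 2: [0, 0, 0, 8, 2] -> [8, 2, 0, 0, 0]
col 3: [16, 2, 0, 0, 0] -> [16, 2, 0, 0, 0]
col 4: [0, 16, 8, 8, 16] -> [16, 16, 16, 0, 0]

Answer:  8 32  8 16 16
 2  4  2  2 16
16 32  0  0 16
64  0  0  0  0
 0  0  0  0  0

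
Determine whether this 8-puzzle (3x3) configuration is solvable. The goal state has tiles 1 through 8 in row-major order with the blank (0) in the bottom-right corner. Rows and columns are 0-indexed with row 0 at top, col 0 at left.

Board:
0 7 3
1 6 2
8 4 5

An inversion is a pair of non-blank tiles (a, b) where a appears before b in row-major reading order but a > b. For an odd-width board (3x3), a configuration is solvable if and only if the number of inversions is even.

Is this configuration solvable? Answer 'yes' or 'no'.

Answer: no

Derivation:
Inversions (pairs i<j in row-major order where tile[i] > tile[j] > 0): 13
13 is odd, so the puzzle is not solvable.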